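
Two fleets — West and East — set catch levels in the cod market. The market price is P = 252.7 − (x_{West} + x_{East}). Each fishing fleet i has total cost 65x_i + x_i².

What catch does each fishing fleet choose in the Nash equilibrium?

Fishing fleet West's profit: π = x_{West}(252.7 − (x_{West} + x_{East})) − 65x_{West} − x_{West}².
∂π/∂x_{West} = 187.7 − 4x_{West} − x_{East} = 0, so x_{West} = 46.925 − 0.25x_{East}.
The game is symmetric, so in equilibrium x_{East} = x_{West}: the reaction function gives 1.25x_{West} = 46.925, hence x_{West} = 37.54.

37.54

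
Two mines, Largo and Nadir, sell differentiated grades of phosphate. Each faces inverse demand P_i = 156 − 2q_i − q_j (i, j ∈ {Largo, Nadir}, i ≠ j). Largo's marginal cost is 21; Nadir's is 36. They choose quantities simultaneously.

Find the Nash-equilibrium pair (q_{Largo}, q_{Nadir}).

28, 23

Mine Largo's profit: π = q_{Largo}(156 − 2q_{Largo} − q_{Nadir}) − 21q_{Largo}.
∂π/∂q_{Largo} = 135 − 4q_{Largo} − q_{Nadir} = 0 ⇒ q_{Largo} = 33.75 − 0.25q_{Nadir}.
Similarly q_{Nadir} = 30 − 0.25q_{Largo}.
Solving the two reaction functions simultaneously: (1 − (−0.25)(−0.25))q_{Largo} = 33.75 − 0.25·30, so 0.9375q_{Largo} = 26.25 and q_{Largo} = 28.
Then q_{Nadir} = 30 − 0.25·28 = 23.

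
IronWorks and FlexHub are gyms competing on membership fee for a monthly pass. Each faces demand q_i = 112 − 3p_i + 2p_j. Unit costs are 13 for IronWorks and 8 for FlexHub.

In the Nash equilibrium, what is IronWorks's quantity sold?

IronWorks's profit: π = (p_{IronWorks} − 13)(112 − 3p_{IronWorks} + 2p_{FlexHub}).
∂π/∂p_{IronWorks} = 151 − 6p_{IronWorks} + 2p_{FlexHub} = 0 ⇒ p_{IronWorks} = 151/6 + (1/3)p_{FlexHub}.
Similarly p_{FlexHub} = 68/3 + (1/3)p_{IronWorks}.
Substituting the second reaction function into the first: p_{IronWorks} = 151/6 + (1/3)(68/3 + (1/3)p_{IronWorks}), which gives (8/9)p_{IronWorks} = 589/18 ⇒ p_{IronWorks} = 36.8125.
Then p_{FlexHub} = 68/3 + (1/3)·36.8125 = 34.9375.
q_{IronWorks} = 112 − 3·36.8125 + 2·34.9375 = 71.4375.

71.4375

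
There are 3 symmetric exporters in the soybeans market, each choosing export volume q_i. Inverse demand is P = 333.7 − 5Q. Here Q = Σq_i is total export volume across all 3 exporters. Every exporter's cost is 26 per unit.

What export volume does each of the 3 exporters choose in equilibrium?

15.385

A representative exporter's profit is π_i = q_i(333.7 − 5Q) − 26q_i, with Q = q_i + Σ_{j≠i} q_j.
First-order condition: 307.7 − 10q_i − 5Σ_{j≠i} q_j = 0.
Imposing symmetry (q_j = q for all j) turns Σ_{j≠i} q_j into 2q, so 307.7 = 20q and q = 15.385.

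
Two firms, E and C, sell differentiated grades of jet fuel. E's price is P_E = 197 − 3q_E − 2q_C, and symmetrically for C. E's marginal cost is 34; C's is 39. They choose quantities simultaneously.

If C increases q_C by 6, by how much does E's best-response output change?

-2

Firm E's profit: π = q_E(197 − 3q_E − 2q_C) − 34q_E.
∂π/∂q_E = 163 − 6q_E − 2q_C = 0 ⇒ q_E = 163/6 − (1/3)q_C.
The reaction-function slope is −1/3, so a 6-unit rise in q_C moves q_E by −1/3 × 6 = −2. E's best response falls — the actions are strategic substitutes.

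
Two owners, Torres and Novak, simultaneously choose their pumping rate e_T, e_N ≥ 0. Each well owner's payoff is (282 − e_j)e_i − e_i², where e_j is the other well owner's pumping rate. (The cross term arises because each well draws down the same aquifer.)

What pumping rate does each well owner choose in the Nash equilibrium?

Torres's payoff is (282 − e_N)e_T − e_T².
∂π/∂e_T = 282 − e_N − 2e_T = 0, so e_T = 141 − 0.5e_N.
By symmetry e_N = e_T; substituting into the reaction function, 1.5e_T = 141 and e_T = 94.

94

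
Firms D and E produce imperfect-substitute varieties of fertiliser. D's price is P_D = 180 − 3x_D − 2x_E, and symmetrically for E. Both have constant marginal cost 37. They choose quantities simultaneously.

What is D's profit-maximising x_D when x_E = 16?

18.5

Firm D's profit: π = x_D(180 − 3x_D − 2x_E) − 37x_D.
∂π/∂x_D = 143 − 6x_D − 2x_E = 0 ⇒ x_D = 143/6 − (1/3)x_E.
At x_E = 16: x_D = 143/6 − (1/3)·16 = 18.5.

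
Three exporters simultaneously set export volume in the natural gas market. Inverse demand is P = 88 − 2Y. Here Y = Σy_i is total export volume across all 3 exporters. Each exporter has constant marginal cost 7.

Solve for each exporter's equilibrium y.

10.125

A representative exporter's profit is π_i = y_i(88 − 2Y) − 7y_i, with Y = y_i + Σ_{j≠i} y_j.
First-order condition: 81 − 4y_i − 2Σ_{j≠i} y_j = 0.
With identical exporters, set every y_j = y: then 81 − 4y − 4y = 0, i.e. y = 81/8 = 10.125.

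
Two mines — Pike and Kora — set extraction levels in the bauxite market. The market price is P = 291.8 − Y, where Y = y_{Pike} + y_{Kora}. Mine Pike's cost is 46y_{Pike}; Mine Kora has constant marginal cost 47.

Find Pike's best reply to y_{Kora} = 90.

Mine Pike's profit: π = y_{Pike}(291.8 − (y_{Pike} + y_{Kora})) − 46y_{Pike}.
∂π/∂y_{Pike} = 245.8 − 2y_{Pike} − y_{Kora} = 0, so y_{Pike} = 122.9 − 0.5y_{Kora}.
At y_{Kora} = 90: y_{Pike} = 122.9 − 0.5·90 = 77.9.

77.9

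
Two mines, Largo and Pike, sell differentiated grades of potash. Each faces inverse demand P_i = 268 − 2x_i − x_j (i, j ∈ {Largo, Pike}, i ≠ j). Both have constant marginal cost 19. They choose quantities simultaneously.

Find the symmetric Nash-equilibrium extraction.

Mine Largo's profit: π = x_{Largo}(268 − 2x_{Largo} − x_{Pike}) − 19x_{Largo}.
∂π/∂x_{Largo} = 249 − 4x_{Largo} − x_{Pike} = 0 ⇒ x_{Largo} = 62.25 − 0.25x_{Pike}.
The game is symmetric, so in equilibrium x_{Pike} = x_{Largo}: the reaction function gives 1.25x_{Largo} = 62.25, hence x_{Largo} = 49.8.

49.8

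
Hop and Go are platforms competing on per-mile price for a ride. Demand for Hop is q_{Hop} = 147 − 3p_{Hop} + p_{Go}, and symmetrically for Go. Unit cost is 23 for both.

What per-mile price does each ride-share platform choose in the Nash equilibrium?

Hop's profit: π = (p_{Hop} − 23)(147 − 3p_{Hop} + p_{Go}).
∂π/∂p_{Hop} = 216 − 6p_{Hop} + p_{Go} = 0 ⇒ p_{Hop} = 36 + (1/6)p_{Go}.
By symmetry p_{Go} = p_{Hop}; substituting into the reaction function, (5/6)p_{Hop} = 36 and p_{Hop} = 43.2.

43.2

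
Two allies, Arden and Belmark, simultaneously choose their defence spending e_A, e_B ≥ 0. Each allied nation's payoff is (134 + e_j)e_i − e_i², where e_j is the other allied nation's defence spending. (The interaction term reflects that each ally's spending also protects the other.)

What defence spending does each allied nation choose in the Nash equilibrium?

134

Arden's payoff is (134 + e_B)e_A − e_A².
∂π/∂e_A = 134 + e_B − 2e_A = 0, so e_A = 67 + 0.5e_B.
Setting e_A = e_B in the reaction function: e_A = 67 + 0.5e_A, so e_A = 67 / 0.5 = 134.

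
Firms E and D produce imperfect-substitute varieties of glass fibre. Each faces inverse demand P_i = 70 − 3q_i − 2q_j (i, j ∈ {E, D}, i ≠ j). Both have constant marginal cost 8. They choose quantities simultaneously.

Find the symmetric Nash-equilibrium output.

Firm E's profit: π = q_E(70 − 3q_E − 2q_D) − 8q_E.
∂π/∂q_E = 62 − 6q_E − 2q_D = 0 ⇒ q_E = 31/3 − (1/3)q_D.
The game is symmetric, so in equilibrium q_D = q_E: the reaction function gives (4/3)q_E = 31/3, hence q_E = 7.75.

7.75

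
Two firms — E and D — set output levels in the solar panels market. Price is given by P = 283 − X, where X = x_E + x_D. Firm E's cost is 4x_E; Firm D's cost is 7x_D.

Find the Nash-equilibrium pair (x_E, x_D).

Firm E's profit: π = x_E(283 − (x_E + x_D)) − 4x_E.
∂π/∂x_E = 279 − 2x_E − x_D = 0, so x_E = 139.5 − 0.5x_D.
By the same steps for D: x_D = 138 − 0.5x_E.
Substituting the second reaction function into the first: x_E = 139.5 − 0.5(138 − 0.5x_E), which gives 0.75x_E = 70.5 ⇒ x_E = 94.
Then x_D = 138 − 0.5·94 = 91.

94, 91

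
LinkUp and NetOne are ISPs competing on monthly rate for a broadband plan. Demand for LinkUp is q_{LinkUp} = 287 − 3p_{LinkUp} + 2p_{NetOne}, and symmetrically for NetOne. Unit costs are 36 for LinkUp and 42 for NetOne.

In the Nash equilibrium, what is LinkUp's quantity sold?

LinkUp's profit: π = (p_{LinkUp} − 36)(287 − 3p_{LinkUp} + 2p_{NetOne}).
∂π/∂p_{LinkUp} = 395 − 6p_{LinkUp} + 2p_{NetOne} = 0 ⇒ p_{LinkUp} = 395/6 + (1/3)p_{NetOne}.
Similarly p_{NetOne} = 413/6 + (1/3)p_{LinkUp}.
Solving the two reaction functions simultaneously: (1 − (1/3)(1/3))p_{LinkUp} = 395/6 + (1/3)·(413/6), so (8/9)p_{LinkUp} = 799/9 and p_{LinkUp} = 99.875.
Then p_{NetOne} = 413/6 + (1/3)·99.875 = 102.125.
q_{LinkUp} = 287 − 3·99.875 + 2·102.125 = 191.625.

191.625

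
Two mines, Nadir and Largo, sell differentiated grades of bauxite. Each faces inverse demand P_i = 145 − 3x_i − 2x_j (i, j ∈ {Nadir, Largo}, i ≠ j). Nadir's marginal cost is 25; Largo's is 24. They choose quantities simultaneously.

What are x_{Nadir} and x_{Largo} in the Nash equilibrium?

14.9375, 15.1875

Mine Nadir's profit: π = x_{Nadir}(145 − 3x_{Nadir} − 2x_{Largo}) − 25x_{Nadir}.
∂π/∂x_{Nadir} = 120 − 6x_{Nadir} − 2x_{Largo} = 0 ⇒ x_{Nadir} = 20 − (1/3)x_{Largo}.
Similarly x_{Largo} = 121/6 − (1/3)x_{Nadir}.
Substituting the second reaction function into the first: x_{Nadir} = 20 − (1/3)(121/6 − (1/3)x_{Nadir}), which gives (8/9)x_{Nadir} = 239/18 ⇒ x_{Nadir} = 14.9375.
Then x_{Largo} = 121/6 − (1/3)·14.9375 = 15.1875.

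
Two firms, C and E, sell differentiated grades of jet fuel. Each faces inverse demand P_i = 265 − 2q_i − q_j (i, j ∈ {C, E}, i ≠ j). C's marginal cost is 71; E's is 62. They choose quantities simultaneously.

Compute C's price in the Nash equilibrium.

Firm C's profit: π = q_C(265 − 2q_C − q_E) − 71q_C.
∂π/∂q_C = 194 − 4q_C − q_E = 0 ⇒ q_C = 48.5 − 0.25q_E.
Similarly q_E = 50.75 − 0.25q_C.
Substituting the second reaction function into the first: q_C = 48.5 − 0.25(50.75 − 0.25q_C), which gives 0.9375q_C = 35.8125 ⇒ q_C = 38.2.
Then q_E = 50.75 − 0.25·38.2 = 41.2.
P_C = 265 − 2·38.2 − 41.2 = 147.4.

147.4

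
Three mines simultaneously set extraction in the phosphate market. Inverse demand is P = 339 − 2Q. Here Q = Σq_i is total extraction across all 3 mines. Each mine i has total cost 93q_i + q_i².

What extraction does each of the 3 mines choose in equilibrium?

24.6

A representative mine's profit is π_i = q_i(339 − 2Q) − 93q_i − q_i², with Q = q_i + Σ_{j≠i} q_j.
First-order condition: 246 − 6q_i − 2Σ_{j≠i} q_j = 0.
In a symmetric equilibrium every mine chooses the same q, so Σ_{j≠i} q_j = 2q. The condition becomes 246 − 10q = 0, giving q = 246/10 = 24.6.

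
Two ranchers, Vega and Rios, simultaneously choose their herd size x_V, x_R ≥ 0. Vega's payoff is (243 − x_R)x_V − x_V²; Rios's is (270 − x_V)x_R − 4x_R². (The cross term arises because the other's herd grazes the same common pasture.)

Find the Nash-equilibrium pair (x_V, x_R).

Expanding Vega's payoff: 243x_V − x_Rx_V − x_V².
∂π/∂x_V = 243 − x_R − 2x_V = 0, so x_V = 121.5 − 0.5x_R.
Likewise for Rios: x_R = 33.75 − 0.125x_V.
Solving the two reaction functions simultaneously: (1 − (−0.5)(−0.125))x_V = 121.5 − 0.5·33.75, so 0.9375x_V = 104.625 and x_V = 111.6.
Then x_R = 33.75 − 0.125·111.6 = 19.8.

111.6, 19.8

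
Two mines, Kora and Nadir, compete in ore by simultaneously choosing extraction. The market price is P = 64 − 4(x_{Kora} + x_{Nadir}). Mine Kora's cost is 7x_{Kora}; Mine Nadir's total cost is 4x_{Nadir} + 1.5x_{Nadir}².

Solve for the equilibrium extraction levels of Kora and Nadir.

Mine Kora's profit: π = x_{Kora}(64 − 4(x_{Kora} + x_{Nadir})) − 7x_{Kora}.
∂π/∂x_{Kora} = 57 − 8x_{Kora} − 4x_{Nadir} = 0, so x_{Kora} = 7.125 − 0.5x_{Nadir}.
For Nadir: ∂π/∂x_{Nadir} = 60 − 11x_{Nadir} − 4x_{Kora} = 0 ⇒ x_{Nadir} = 60/11 − (4/11)x_{Kora}.
Substituting the second reaction function into the first: x_{Kora} = 7.125 − 0.5(60/11 − (4/11)x_{Kora}), which gives (9/11)x_{Kora} = 387/88 ⇒ x_{Kora} = 5.375.
Then x_{Nadir} = 60/11 − (4/11)·5.375 = 3.5.

5.375, 3.5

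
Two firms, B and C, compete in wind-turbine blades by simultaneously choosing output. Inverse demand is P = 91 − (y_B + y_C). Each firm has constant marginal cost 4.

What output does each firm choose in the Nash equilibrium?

29

Firm B's profit: π = y_B(91 − (y_B + y_C)) − 4y_B.
∂π/∂y_B = 87 − 2y_B − y_C = 0, so y_B = 43.5 − 0.5y_C.
Setting y_B = y_C in the reaction function: y_B = 43.5 − 0.5y_B, so y_B = 43.5 / 1.5 = 29.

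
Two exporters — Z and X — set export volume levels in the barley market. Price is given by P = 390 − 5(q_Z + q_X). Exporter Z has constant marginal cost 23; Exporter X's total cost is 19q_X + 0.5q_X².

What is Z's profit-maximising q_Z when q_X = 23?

25.2

Exporter Z's profit: π = q_Z(390 − 5(q_Z + q_X)) − 23q_Z.
∂π/∂q_Z = 367 − 10q_Z − 5q_X = 0, so q_Z = 36.7 − 0.5q_X.
At q_X = 23: q_Z = 36.7 − 0.5·23 = 25.2.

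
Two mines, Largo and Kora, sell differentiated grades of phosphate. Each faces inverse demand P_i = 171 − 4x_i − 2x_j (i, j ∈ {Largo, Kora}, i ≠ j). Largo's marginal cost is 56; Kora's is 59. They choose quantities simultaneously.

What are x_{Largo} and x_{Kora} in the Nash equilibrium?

11.6, 11.1

Mine Largo's profit: π = x_{Largo}(171 − 4x_{Largo} − 2x_{Kora}) − 56x_{Largo}.
∂π/∂x_{Largo} = 115 − 8x_{Largo} − 2x_{Kora} = 0 ⇒ x_{Largo} = 14.375 − 0.25x_{Kora}.
Similarly x_{Kora} = 14 − 0.25x_{Largo}.
Solving the two reaction functions simultaneously: (1 − (−0.25)(−0.25))x_{Largo} = 14.375 − 0.25·14, so 0.9375x_{Largo} = 10.875 and x_{Largo} = 11.6.
Then x_{Kora} = 14 − 0.25·11.6 = 11.1.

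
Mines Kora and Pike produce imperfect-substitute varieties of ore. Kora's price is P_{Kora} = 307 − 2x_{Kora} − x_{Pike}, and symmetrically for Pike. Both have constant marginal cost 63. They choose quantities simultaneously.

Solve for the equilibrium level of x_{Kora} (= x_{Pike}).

48.8

Mine Kora's profit: π = x_{Kora}(307 − 2x_{Kora} − x_{Pike}) − 63x_{Kora}.
∂π/∂x_{Kora} = 244 − 4x_{Kora} − x_{Pike} = 0 ⇒ x_{Kora} = 61 − 0.25x_{Pike}.
The game is symmetric, so in equilibrium x_{Pike} = x_{Kora}: the reaction function gives 1.25x_{Kora} = 61, hence x_{Kora} = 48.8.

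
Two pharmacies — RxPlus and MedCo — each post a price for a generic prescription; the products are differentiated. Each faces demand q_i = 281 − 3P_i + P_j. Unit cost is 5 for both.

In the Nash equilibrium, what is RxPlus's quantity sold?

162.6

RxPlus's profit: π = (P_{RxPlus} − 5)(281 − 3P_{RxPlus} + P_{MedCo}).
∂π/∂P_{RxPlus} = 296 − 6P_{RxPlus} + P_{MedCo} = 0 ⇒ P_{RxPlus} = 148/3 + (1/6)P_{MedCo}.
Setting P_{RxPlus} = P_{MedCo} in the reaction function: P_{RxPlus} = 148/3 + (1/6)P_{RxPlus}, so P_{RxPlus} = (148/3) / (5/6) = 59.2.
q_{RxPlus} = 281 − 3·59.2 + 59.2 = 162.6.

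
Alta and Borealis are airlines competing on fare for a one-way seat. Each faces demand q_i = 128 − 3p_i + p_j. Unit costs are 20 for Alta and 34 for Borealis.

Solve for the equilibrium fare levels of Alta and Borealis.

Alta's profit: π = (p_{Alta} − 20)(128 − 3p_{Alta} + p_{Borealis}).
∂π/∂p_{Alta} = 188 − 6p_{Alta} + p_{Borealis} = 0 ⇒ p_{Alta} = 94/3 + (1/6)p_{Borealis}.
Similarly p_{Borealis} = 115/3 + (1/6)p_{Alta}.
Plugging p_{Borealis} into Alta's best response: p_{Alta} = 94/3 + (1/6)(115/3 + (1/6)p_{Alta}) ⇒ (35/36)p_{Alta} = 679/18, so p_{Alta} = 38.8.
Then p_{Borealis} = 115/3 + (1/6)·38.8 = 44.8.

38.8, 44.8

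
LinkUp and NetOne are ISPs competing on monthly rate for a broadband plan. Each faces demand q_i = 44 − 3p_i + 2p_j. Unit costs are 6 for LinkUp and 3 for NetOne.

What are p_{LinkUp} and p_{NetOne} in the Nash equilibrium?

14.9375, 13.8125

LinkUp's profit: π = (p_{LinkUp} − 6)(44 − 3p_{LinkUp} + 2p_{NetOne}).
∂π/∂p_{LinkUp} = 62 − 6p_{LinkUp} + 2p_{NetOne} = 0 ⇒ p_{LinkUp} = 31/3 + (1/3)p_{NetOne}.
Similarly p_{NetOne} = 53/6 + (1/3)p_{LinkUp}.
Solving the two reaction functions simultaneously: (1 − (1/3)(1/3))p_{LinkUp} = 31/3 + (1/3)·(53/6), so (8/9)p_{LinkUp} = 239/18 and p_{LinkUp} = 14.9375.
Then p_{NetOne} = 53/6 + (1/3)·14.9375 = 13.8125.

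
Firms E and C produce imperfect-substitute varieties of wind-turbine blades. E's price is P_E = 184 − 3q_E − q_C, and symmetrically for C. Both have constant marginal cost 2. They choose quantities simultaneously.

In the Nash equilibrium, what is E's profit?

Firm E's profit: π = q_E(184 − 3q_E − q_C) − 2q_E.
∂π/∂q_E = 182 − 6q_E − q_C = 0 ⇒ q_E = 91/3 − (1/6)q_C.
Setting q_E = q_C in the reaction function: q_E = 91/3 − (1/6)q_E, so q_E = (91/3) / (7/6) = 26.
P_E = 184 − 3·26 − 26 = 80.
Profit = (80 − 2)·26 = 2028.

2028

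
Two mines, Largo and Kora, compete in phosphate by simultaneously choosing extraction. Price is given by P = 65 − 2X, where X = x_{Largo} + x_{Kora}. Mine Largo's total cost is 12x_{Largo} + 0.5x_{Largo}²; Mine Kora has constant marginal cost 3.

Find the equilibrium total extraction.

18.25

Mine Largo's profit: π = x_{Largo}(65 − 2(x_{Largo} + x_{Kora})) − 12x_{Largo} − 0.5x_{Largo}².
∂π/∂x_{Largo} = 53 − 5x_{Largo} − 2x_{Kora} = 0, so x_{Largo} = 10.6 − 0.4x_{Kora}.
For Kora: ∂π/∂x_{Kora} = 62 − 4x_{Kora} − 2x_{Largo} = 0 ⇒ x_{Kora} = 15.5 − 0.5x_{Largo}.
Solving the two reaction functions simultaneously: (1 − (−0.4)(−0.5))x_{Largo} = 10.6 − 0.4·15.5, so 0.8x_{Largo} = 4.4 and x_{Largo} = 5.5.
Then x_{Kora} = 15.5 − 0.5·5.5 = 12.75.
Total extraction: 5.5 + 12.75 = 18.25.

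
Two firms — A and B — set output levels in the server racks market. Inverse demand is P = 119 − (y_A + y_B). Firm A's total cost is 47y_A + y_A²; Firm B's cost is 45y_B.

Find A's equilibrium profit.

200

Firm A's profit: π = y_A(119 − (y_A + y_B)) − 47y_A − y_A².
∂π/∂y_A = 72 − 4y_A − y_B = 0, so y_A = 18 − 0.25y_B.
For B: ∂π/∂y_B = 74 − 2y_B − y_A = 0 ⇒ y_B = 37 − 0.5y_A.
Plugging y_B into A's best response: y_A = 18 − 0.25(37 − 0.5y_A) ⇒ 0.875y_A = 8.75, so y_A = 10.
Then y_B = 37 − 0.5·10 = 32.
Price P = 119 − 42 = 77.
A's profit: (77 − 47)·10 − (10)² = 200.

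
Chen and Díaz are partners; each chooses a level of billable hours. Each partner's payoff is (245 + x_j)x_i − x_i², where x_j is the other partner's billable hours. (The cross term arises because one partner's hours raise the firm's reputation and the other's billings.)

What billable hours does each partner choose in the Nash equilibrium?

245

Chen's payoff is (245 + x_D)x_C − x_C².
∂π/∂x_C = 245 + x_D − 2x_C = 0, so x_C = 122.5 + 0.5x_D.
Setting x_C = x_D in the reaction function: x_C = 122.5 + 0.5x_C, so x_C = 122.5 / 0.5 = 245.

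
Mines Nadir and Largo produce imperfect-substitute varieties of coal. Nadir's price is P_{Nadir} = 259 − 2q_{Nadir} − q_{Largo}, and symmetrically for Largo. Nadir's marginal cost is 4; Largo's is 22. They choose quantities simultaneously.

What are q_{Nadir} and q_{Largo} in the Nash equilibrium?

52.2, 46.2

Mine Nadir's profit: π = q_{Nadir}(259 − 2q_{Nadir} − q_{Largo}) − 4q_{Nadir}.
∂π/∂q_{Nadir} = 255 − 4q_{Nadir} − q_{Largo} = 0 ⇒ q_{Nadir} = 63.75 − 0.25q_{Largo}.
Similarly q_{Largo} = 59.25 − 0.25q_{Nadir}.
Substituting the second reaction function into the first: q_{Nadir} = 63.75 − 0.25(59.25 − 0.25q_{Nadir}), which gives 0.9375q_{Nadir} = 48.9375 ⇒ q_{Nadir} = 52.2.
Then q_{Largo} = 59.25 − 0.25·52.2 = 46.2.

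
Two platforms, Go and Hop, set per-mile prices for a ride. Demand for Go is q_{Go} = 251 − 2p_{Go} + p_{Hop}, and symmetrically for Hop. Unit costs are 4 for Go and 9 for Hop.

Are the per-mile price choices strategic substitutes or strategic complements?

strategic complements

Go's profit: π = (p_{Go} − 4)(251 − 2p_{Go} + p_{Hop}).
∂π/∂p_{Go} = 259 − 4p_{Go} + p_{Hop} = 0 ⇒ p_{Go} = 64.75 + 0.25p_{Hop}.
The best-response slope dp_{Go}/dp_{Hop} = 0.25 > 0: the reaction function is upward-sloping, so the choices are strategic complements.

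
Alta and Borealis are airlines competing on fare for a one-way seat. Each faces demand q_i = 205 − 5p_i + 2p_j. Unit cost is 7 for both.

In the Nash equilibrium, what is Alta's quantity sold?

Alta's profit: π = (p_{Alta} − 7)(205 − 5p_{Alta} + 2p_{Borealis}).
∂π/∂p_{Alta} = 240 − 10p_{Alta} + 2p_{Borealis} = 0 ⇒ p_{Alta} = 24 + 0.2p_{Borealis}.
The game is symmetric, so in equilibrium p_{Borealis} = p_{Alta}: the reaction function gives 0.8p_{Alta} = 24, hence p_{Alta} = 30.
q_{Alta} = 205 − 5·30 + 2·30 = 115.

115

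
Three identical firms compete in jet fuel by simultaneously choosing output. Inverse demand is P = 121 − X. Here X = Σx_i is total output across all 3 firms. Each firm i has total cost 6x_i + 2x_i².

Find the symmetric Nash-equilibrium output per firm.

A representative firm's profit is π_i = x_i(121 − X) − 6x_i − 2x_i², with X = x_i + Σ_{j≠i} x_j.
First-order condition: 115 − 6x_i − Σ_{j≠i} x_j = 0.
With identical firms, set every x_j = x: then 115 − 6x − 2x = 0, i.e. x = 115/8 = 14.375.

14.375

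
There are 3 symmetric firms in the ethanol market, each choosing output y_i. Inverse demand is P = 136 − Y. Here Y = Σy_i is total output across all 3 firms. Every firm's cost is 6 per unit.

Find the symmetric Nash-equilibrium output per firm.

A representative firm's profit is π_i = y_i(136 − Y) − 6y_i, with Y = y_i + Σ_{j≠i} y_j.
First-order condition: 130 − 2y_i − Σ_{j≠i} y_j = 0.
In a symmetric equilibrium every firm chooses the same y, so Σ_{j≠i} y_j = 2y. The condition becomes 130 − 4y = 0, giving y = 130/4 = 32.5.

32.5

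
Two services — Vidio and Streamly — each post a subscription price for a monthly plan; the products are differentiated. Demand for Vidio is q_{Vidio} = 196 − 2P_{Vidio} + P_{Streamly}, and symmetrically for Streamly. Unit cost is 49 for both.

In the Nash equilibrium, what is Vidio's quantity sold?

98

Vidio's profit: π = (P_{Vidio} − 49)(196 − 2P_{Vidio} + P_{Streamly}).
∂π/∂P_{Vidio} = 294 − 4P_{Vidio} + P_{Streamly} = 0 ⇒ P_{Vidio} = 73.5 + 0.25P_{Streamly}.
The game is symmetric, so in equilibrium P_{Streamly} = P_{Vidio}: the reaction function gives 0.75P_{Vidio} = 73.5, hence P_{Vidio} = 98.
q_{Vidio} = 196 − 2·98 + 98 = 98.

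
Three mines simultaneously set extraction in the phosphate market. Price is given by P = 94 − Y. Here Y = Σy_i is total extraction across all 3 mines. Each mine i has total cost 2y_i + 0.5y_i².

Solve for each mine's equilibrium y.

18.4

A representative mine's profit is π_i = y_i(94 − Y) − 2y_i − 0.5y_i², with Y = y_i + Σ_{j≠i} y_j.
First-order condition: 92 − 3y_i − Σ_{j≠i} y_j = 0.
With identical mines, set every y_j = y: then 92 − 3y − 2y = 0, i.e. y = 92/5 = 18.4.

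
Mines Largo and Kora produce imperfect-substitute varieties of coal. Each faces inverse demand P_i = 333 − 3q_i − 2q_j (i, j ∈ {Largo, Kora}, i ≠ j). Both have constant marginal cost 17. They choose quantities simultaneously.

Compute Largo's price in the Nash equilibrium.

135.5

Mine Largo's profit: π = q_{Largo}(333 − 3q_{Largo} − 2q_{Kora}) − 17q_{Largo}.
∂π/∂q_{Largo} = 316 − 6q_{Largo} − 2q_{Kora} = 0 ⇒ q_{Largo} = 158/3 − (1/3)q_{Kora}.
The game is symmetric, so in equilibrium q_{Kora} = q_{Largo}: the reaction function gives (4/3)q_{Largo} = 158/3, hence q_{Largo} = 39.5.
P_{Largo} = 333 − 3·39.5 − 2·39.5 = 135.5.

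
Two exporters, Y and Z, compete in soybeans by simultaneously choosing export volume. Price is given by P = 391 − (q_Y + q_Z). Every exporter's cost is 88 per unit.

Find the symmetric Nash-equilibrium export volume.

101

Exporter Y's profit: π = q_Y(391 − (q_Y + q_Z)) − 88q_Y.
∂π/∂q_Y = 303 − 2q_Y − q_Z = 0, so q_Y = 151.5 − 0.5q_Z.
The game is symmetric, so in equilibrium q_Z = q_Y: the reaction function gives 1.5q_Y = 151.5, hence q_Y = 101.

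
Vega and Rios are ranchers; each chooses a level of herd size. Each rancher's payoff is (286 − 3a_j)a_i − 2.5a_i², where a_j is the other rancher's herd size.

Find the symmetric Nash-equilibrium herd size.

35.75

Vega's payoff is (286 − 3a_R)a_V − 2.5a_V².
∂π/∂a_V = 286 − 3a_R − 5a_V = 0, so a_V = 57.2 − 0.6a_R.
Setting a_V = a_R in the reaction function: a_V = 57.2 − 0.6a_V, so a_V = 57.2 / 1.6 = 35.75.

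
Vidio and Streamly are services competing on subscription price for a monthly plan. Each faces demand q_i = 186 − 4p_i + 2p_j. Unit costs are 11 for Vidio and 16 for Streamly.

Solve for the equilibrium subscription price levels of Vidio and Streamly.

Vidio's profit: π = (p_{Vidio} − 11)(186 − 4p_{Vidio} + 2p_{Streamly}).
∂π/∂p_{Vidio} = 230 − 8p_{Vidio} + 2p_{Streamly} = 0 ⇒ p_{Vidio} = 28.75 + 0.25p_{Streamly}.
Similarly p_{Streamly} = 31.25 + 0.25p_{Vidio}.
Substituting the second reaction function into the first: p_{Vidio} = 28.75 + 0.25(31.25 + 0.25p_{Vidio}), which gives 0.9375p_{Vidio} = 36.5625 ⇒ p_{Vidio} = 39.
Then p_{Streamly} = 31.25 + 0.25·39 = 41.

39, 41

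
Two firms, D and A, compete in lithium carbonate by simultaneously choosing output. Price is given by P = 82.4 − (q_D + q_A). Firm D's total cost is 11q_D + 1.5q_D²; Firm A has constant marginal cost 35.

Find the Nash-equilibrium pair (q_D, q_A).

Firm D's profit: π = q_D(82.4 − (q_D + q_A)) − 11q_D − 1.5q_D².
∂π/∂q_D = 71.4 − 5q_D − q_A = 0, so q_D = 14.28 − 0.2q_A.
For A: ∂π/∂q_A = 47.4 − 2q_A − q_D = 0 ⇒ q_A = 23.7 − 0.5q_D.
Substituting the second reaction function into the first: q_D = 14.28 − 0.2(23.7 − 0.5q_D), which gives 0.9q_D = 9.54 ⇒ q_D = 10.6.
Then q_A = 23.7 − 0.5·10.6 = 18.4.

10.6, 18.4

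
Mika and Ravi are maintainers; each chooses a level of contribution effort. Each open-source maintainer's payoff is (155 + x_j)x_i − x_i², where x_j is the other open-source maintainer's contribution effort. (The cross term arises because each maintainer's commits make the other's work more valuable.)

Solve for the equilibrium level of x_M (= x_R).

155

Mika's payoff is (155 + x_R)x_M − x_M².
∂π/∂x_M = 155 + x_R − 2x_M = 0, so x_M = 77.5 + 0.5x_R.
Setting x_M = x_R in the reaction function: x_M = 77.5 + 0.5x_M, so x_M = 77.5 / 0.5 = 155.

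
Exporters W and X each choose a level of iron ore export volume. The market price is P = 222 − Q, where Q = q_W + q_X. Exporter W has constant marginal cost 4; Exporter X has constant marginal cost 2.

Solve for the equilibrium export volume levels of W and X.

72, 74

Exporter W's profit: π = q_W(222 − (q_W + q_X)) − 4q_W.
∂π/∂q_W = 218 − 2q_W − q_X = 0, so q_W = 109 − 0.5q_X.
By the same steps for X: q_X = 110 − 0.5q_W.
Plugging q_X into W's best response: q_W = 109 − 0.5(110 − 0.5q_W) ⇒ 0.75q_W = 54, so q_W = 72.
Then q_X = 110 − 0.5·72 = 74.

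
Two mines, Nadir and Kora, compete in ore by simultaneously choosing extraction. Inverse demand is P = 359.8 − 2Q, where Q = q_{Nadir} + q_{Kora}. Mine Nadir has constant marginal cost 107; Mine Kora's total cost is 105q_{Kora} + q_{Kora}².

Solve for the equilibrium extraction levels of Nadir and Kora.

50.36, 25.68

Mine Nadir's profit: π = q_{Nadir}(359.8 − 2(q_{Nadir} + q_{Kora})) − 107q_{Nadir}.
∂π/∂q_{Nadir} = 252.8 − 4q_{Nadir} − 2q_{Kora} = 0, so q_{Nadir} = 63.2 − 0.5q_{Kora}.
For Kora: ∂π/∂q_{Kora} = 254.8 − 6q_{Kora} − 2q_{Nadir} = 0 ⇒ q_{Kora} = 637/15 − (1/3)q_{Nadir}.
Substituting the second reaction function into the first: q_{Nadir} = 63.2 − 0.5(637/15 − (1/3)q_{Nadir}), which gives (5/6)q_{Nadir} = 1259/30 ⇒ q_{Nadir} = 50.36.
Then q_{Kora} = 637/15 − (1/3)·50.36 = 25.68.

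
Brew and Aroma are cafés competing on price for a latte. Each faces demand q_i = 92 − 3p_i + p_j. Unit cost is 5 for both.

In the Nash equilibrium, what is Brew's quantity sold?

49.2

Brew's profit: π = (p_{Brew} − 5)(92 − 3p_{Brew} + p_{Aroma}).
∂π/∂p_{Brew} = 107 − 6p_{Brew} + p_{Aroma} = 0 ⇒ p_{Brew} = 107/6 + (1/6)p_{Aroma}.
By symmetry p_{Aroma} = p_{Brew}; substituting into the reaction function, (5/6)p_{Brew} = 107/6 and p_{Brew} = 21.4.
q_{Brew} = 92 − 3·21.4 + 21.4 = 49.2.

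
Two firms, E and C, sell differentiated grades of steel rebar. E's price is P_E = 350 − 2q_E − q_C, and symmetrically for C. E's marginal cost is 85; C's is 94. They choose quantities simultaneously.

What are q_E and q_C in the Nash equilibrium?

Firm E's profit: π = q_E(350 − 2q_E − q_C) − 85q_E.
∂π/∂q_E = 265 − 4q_E − q_C = 0 ⇒ q_E = 66.25 − 0.25q_C.
Similarly q_C = 64 − 0.25q_E.
Plugging q_C into E's best response: q_E = 66.25 − 0.25(64 − 0.25q_E) ⇒ 0.9375q_E = 50.25, so q_E = 53.6.
Then q_C = 64 − 0.25·53.6 = 50.6.

53.6, 50.6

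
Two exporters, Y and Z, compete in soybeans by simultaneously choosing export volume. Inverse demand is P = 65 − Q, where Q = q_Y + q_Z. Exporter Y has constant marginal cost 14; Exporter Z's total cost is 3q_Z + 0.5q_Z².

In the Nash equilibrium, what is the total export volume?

32.8

Exporter Y's profit: π = q_Y(65 − (q_Y + q_Z)) − 14q_Y.
∂π/∂q_Y = 51 − 2q_Y − q_Z = 0, so q_Y = 25.5 − 0.5q_Z.
For Z: ∂π/∂q_Z = 62 − 3q_Z − q_Y = 0 ⇒ q_Z = 62/3 − (1/3)q_Y.
Substituting the second reaction function into the first: q_Y = 25.5 − 0.5(62/3 − (1/3)q_Y), which gives (5/6)q_Y = 91/6 ⇒ q_Y = 18.2.
Then q_Z = 62/3 − (1/3)·18.2 = 14.6.
Total export volume: 18.2 + 14.6 = 32.8.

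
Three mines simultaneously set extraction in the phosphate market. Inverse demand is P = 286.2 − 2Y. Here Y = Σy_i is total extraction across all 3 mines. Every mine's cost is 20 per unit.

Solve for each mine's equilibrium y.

A representative mine's profit is π_i = y_i(286.2 − 2Y) − 20y_i, with Y = y_i + Σ_{j≠i} y_j.
First-order condition: 266.2 − 4y_i − 2Σ_{j≠i} y_j = 0.
In a symmetric equilibrium every mine chooses the same y, so Σ_{j≠i} y_j = 2y. The condition becomes 266.2 − 8y = 0, giving y = 266.2/8 = 33.275.

33.275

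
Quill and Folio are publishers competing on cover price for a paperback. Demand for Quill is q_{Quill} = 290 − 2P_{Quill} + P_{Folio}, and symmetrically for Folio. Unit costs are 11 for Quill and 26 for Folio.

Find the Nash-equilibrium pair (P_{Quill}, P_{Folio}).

106, 112

Quill's profit: π = (P_{Quill} − 11)(290 − 2P_{Quill} + P_{Folio}).
∂π/∂P_{Quill} = 312 − 4P_{Quill} + P_{Folio} = 0 ⇒ P_{Quill} = 78 + 0.25P_{Folio}.
Similarly P_{Folio} = 85.5 + 0.25P_{Quill}.
Substituting the second reaction function into the first: P_{Quill} = 78 + 0.25(85.5 + 0.25P_{Quill}), which gives 0.9375P_{Quill} = 99.375 ⇒ P_{Quill} = 106.
Then P_{Folio} = 85.5 + 0.25·106 = 112.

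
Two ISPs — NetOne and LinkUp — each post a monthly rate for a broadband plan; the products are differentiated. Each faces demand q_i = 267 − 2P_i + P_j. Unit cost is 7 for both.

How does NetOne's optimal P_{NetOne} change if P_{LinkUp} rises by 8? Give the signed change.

NetOne's profit: π = (P_{NetOne} − 7)(267 − 2P_{NetOne} + P_{LinkUp}).
∂π/∂P_{NetOne} = 281 − 4P_{NetOne} + P_{LinkUp} = 0 ⇒ P_{NetOne} = 70.25 + 0.25P_{LinkUp}.
The reaction-function slope is 0.25, so an 8-unit rise in P_{LinkUp} moves P_{NetOne} by 0.25 × 8 = 2. NetOne's best response rises — the actions are strategic complements.

2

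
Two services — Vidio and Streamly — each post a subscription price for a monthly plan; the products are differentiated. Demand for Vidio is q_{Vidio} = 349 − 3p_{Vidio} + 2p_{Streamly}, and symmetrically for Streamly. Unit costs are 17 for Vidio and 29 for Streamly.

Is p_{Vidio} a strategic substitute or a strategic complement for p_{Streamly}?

Vidio's profit: π = (p_{Vidio} − 17)(349 − 3p_{Vidio} + 2p_{Streamly}).
∂π/∂p_{Vidio} = 400 − 6p_{Vidio} + 2p_{Streamly} = 0 ⇒ p_{Vidio} = 200/3 + (1/3)p_{Streamly}.
The best-response slope dp_{Vidio}/dp_{Streamly} = 1/3 > 0: the reaction function is upward-sloping, so the choices are strategic complements.

strategic complements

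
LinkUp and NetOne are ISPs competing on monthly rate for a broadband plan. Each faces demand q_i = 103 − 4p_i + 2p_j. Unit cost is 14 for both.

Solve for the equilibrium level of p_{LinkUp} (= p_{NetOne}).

LinkUp's profit: π = (p_{LinkUp} − 14)(103 − 4p_{LinkUp} + 2p_{NetOne}).
∂π/∂p_{LinkUp} = 159 − 8p_{LinkUp} + 2p_{NetOne} = 0 ⇒ p_{LinkUp} = 19.875 + 0.25p_{NetOne}.
The game is symmetric, so in equilibrium p_{NetOne} = p_{LinkUp}: the reaction function gives 0.75p_{LinkUp} = 19.875, hence p_{LinkUp} = 26.5.

26.5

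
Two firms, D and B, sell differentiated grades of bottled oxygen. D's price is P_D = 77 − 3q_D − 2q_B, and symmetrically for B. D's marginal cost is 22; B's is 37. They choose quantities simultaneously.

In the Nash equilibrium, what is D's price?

45.4375

Firm D's profit: π = q_D(77 − 3q_D − 2q_B) − 22q_D.
∂π/∂q_D = 55 − 6q_D − 2q_B = 0 ⇒ q_D = 55/6 − (1/3)q_B.
Similarly q_B = 20/3 − (1/3)q_D.
Substituting the second reaction function into the first: q_D = 55/6 − (1/3)(20/3 − (1/3)q_D), which gives (8/9)q_D = 125/18 ⇒ q_D = 7.8125.
Then q_B = 20/3 − (1/3)·7.8125 = 4.0625.
P_D = 77 − 3·7.8125 − 2·4.0625 = 45.4375.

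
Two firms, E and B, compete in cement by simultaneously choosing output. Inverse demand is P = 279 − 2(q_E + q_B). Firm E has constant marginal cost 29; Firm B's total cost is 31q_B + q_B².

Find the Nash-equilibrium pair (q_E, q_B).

Firm E's profit: π = q_E(279 − 2(q_E + q_B)) − 29q_E.
∂π/∂q_E = 250 − 4q_E − 2q_B = 0, so q_E = 62.5 − 0.5q_B.
For B: ∂π/∂q_B = 248 − 6q_B − 2q_E = 0 ⇒ q_B = 124/3 − (1/3)q_E.
Plugging q_B into E's best response: q_E = 62.5 − 0.5(124/3 − (1/3)q_E) ⇒ (5/6)q_E = 251/6, so q_E = 50.2.
Then q_B = 124/3 − (1/3)·50.2 = 24.6.

50.2, 24.6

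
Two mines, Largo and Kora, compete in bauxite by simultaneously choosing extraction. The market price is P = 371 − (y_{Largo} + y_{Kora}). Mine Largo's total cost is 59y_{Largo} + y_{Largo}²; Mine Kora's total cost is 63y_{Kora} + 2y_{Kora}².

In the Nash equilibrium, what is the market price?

Mine Largo's profit: π = y_{Largo}(371 − (y_{Largo} + y_{Kora})) − 59y_{Largo} − y_{Largo}².
∂π/∂y_{Largo} = 312 − 4y_{Largo} − y_{Kora} = 0, so y_{Largo} = 78 − 0.25y_{Kora}.
For Kora: ∂π/∂y_{Kora} = 308 − 6y_{Kora} − y_{Largo} = 0 ⇒ y_{Kora} = 154/3 − (1/6)y_{Largo}.
Plugging y_{Kora} into Largo's best response: y_{Largo} = 78 − 0.25(154/3 − (1/6)y_{Largo}) ⇒ (23/24)y_{Largo} = 391/6, so y_{Largo} = 68.
Then y_{Kora} = 154/3 − (1/6)·68 = 40.
Equilibrium price: P = 371 − 108 = 263.

263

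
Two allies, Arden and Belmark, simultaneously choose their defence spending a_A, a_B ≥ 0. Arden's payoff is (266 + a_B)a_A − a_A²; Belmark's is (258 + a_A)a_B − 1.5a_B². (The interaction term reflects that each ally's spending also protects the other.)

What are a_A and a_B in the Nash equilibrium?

211.2, 156.4

Expanding Arden's payoff: 266a_A + a_Ba_A − a_A².
∂π/∂a_A = 266 + a_B − 2a_A = 0, so a_A = 133 + 0.5a_B.
Likewise for Belmark: a_B = 86 + (1/3)a_A.
Plugging a_B into Arden's best response: a_A = 133 + 0.5(86 + (1/3)a_A) ⇒ (5/6)a_A = 176, so a_A = 211.2.
Then a_B = 86 + (1/3)·211.2 = 156.4.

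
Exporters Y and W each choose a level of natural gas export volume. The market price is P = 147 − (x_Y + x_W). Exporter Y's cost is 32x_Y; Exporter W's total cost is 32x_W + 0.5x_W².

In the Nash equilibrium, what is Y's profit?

2116

Exporter Y's profit: π = x_Y(147 − (x_Y + x_W)) − 32x_Y.
∂π/∂x_Y = 115 − 2x_Y − x_W = 0, so x_Y = 57.5 − 0.5x_W.
For W: ∂π/∂x_W = 115 − 3x_W − x_Y = 0 ⇒ x_W = 115/3 − (1/3)x_Y.
Plugging x_W into Y's best response: x_Y = 57.5 − 0.5(115/3 − (1/3)x_Y) ⇒ (5/6)x_Y = 115/3, so x_Y = 46.
Then x_W = 115/3 − (1/3)·46 = 23.
Price P = 147 − 69 = 78.
Y's profit: (78 − 32)·46 = 2116.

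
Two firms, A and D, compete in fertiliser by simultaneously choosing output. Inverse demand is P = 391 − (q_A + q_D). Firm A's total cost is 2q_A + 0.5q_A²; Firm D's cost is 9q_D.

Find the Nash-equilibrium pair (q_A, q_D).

79.2, 151.4

Firm A's profit: π = q_A(391 − (q_A + q_D)) − 2q_A − 0.5q_A².
∂π/∂q_A = 389 − 3q_A − q_D = 0, so q_A = 389/3 − (1/3)q_D.
For D: ∂π/∂q_D = 382 − 2q_D − q_A = 0 ⇒ q_D = 191 − 0.5q_A.
Substituting the second reaction function into the first: q_A = 389/3 − (1/3)(191 − 0.5q_A), which gives (5/6)q_A = 66 ⇒ q_A = 79.2.
Then q_D = 191 − 0.5·79.2 = 151.4.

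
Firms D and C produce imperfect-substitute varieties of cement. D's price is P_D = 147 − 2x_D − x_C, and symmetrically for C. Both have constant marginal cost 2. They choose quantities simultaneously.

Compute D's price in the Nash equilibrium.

Firm D's profit: π = x_D(147 − 2x_D − x_C) − 2x_D.
∂π/∂x_D = 145 − 4x_D − x_C = 0 ⇒ x_D = 36.25 − 0.25x_C.
The game is symmetric, so in equilibrium x_C = x_D: the reaction function gives 1.25x_D = 36.25, hence x_D = 29.
P_D = 147 − 2·29 − 29 = 60.

60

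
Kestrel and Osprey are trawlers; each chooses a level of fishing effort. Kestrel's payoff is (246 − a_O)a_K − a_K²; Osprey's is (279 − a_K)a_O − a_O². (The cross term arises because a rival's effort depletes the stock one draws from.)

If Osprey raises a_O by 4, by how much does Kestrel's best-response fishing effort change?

-2

Expanding Kestrel's payoff: 246a_K − a_Oa_K − a_K².
∂π/∂a_K = 246 − a_O − 2a_K = 0, so a_K = 123 − 0.5a_O.
The reaction-function slope is −0.5, so a 4-unit rise in a_O moves a_K by −0.5 × 4 = −2. Kestrel's best response falls — the actions are strategic substitutes.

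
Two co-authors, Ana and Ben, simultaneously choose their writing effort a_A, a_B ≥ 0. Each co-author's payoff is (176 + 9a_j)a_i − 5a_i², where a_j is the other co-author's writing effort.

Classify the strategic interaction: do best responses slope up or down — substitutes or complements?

Ana's payoff is (176 + 9a_B)a_A − 5a_A².
∂π/∂a_A = 176 + 9a_B − 10a_A = 0, so a_A = 17.6 + 0.9a_B.
The best-response slope da_A/da_B = 0.9 > 0: the reaction function is upward-sloping, so the choices are strategic complements.

strategic complements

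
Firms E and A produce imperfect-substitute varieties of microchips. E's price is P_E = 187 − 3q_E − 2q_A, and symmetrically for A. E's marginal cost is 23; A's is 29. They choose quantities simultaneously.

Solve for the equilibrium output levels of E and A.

20.875, 19.375

Firm E's profit: π = q_E(187 − 3q_E − 2q_A) − 23q_E.
∂π/∂q_E = 164 − 6q_E − 2q_A = 0 ⇒ q_E = 82/3 − (1/3)q_A.
Similarly q_A = 79/3 − (1/3)q_E.
Plugging q_A into E's best response: q_E = 82/3 − (1/3)(79/3 − (1/3)q_E) ⇒ (8/9)q_E = 167/9, so q_E = 20.875.
Then q_A = 79/3 − (1/3)·20.875 = 19.375.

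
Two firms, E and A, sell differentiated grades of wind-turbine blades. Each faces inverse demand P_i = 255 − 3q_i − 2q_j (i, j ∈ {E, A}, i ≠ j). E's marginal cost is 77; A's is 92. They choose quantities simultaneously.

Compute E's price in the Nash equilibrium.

Firm E's profit: π = q_E(255 − 3q_E − 2q_A) − 77q_E.
∂π/∂q_E = 178 − 6q_E − 2q_A = 0 ⇒ q_E = 89/3 − (1/3)q_A.
Similarly q_A = 163/6 − (1/3)q_E.
Substituting the second reaction function into the first: q_E = 89/3 − (1/3)(163/6 − (1/3)q_E), which gives (8/9)q_E = 371/18 ⇒ q_E = 23.1875.
Then q_A = 163/6 − (1/3)·23.1875 = 19.4375.
P_E = 255 − 3·23.1875 − 2·19.4375 = 146.5625.

146.5625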